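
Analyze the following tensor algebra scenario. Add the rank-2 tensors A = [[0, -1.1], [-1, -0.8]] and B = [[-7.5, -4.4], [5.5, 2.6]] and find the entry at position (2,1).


Tensor addition is component-wise: (A + B)_{ij} = A_{ij} + B_{ij}.
A_{21} = -1
B_{21} = 5.5
(A + B)_{21} = -1 + 5.5 = 4.5

4.5


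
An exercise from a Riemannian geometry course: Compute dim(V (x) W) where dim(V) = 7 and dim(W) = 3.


The dimension of a tensor product is the product of dimensions.
dim(V) = 7, dim(W) = 3
dim(V (x) W) = 7 * 3 = 21

21


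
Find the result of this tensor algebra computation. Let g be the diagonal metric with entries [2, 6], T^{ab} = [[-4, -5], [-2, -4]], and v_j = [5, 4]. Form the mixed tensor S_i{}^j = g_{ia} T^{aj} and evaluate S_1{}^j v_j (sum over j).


Step 1: lower the first index. For a diagonal metric, g_{ia} T^{aj} = g_{ii} T^{ij} (no sum on i).
g_{11} = 2
S_1{}^1 = 2 * T^{11} = 2 * -4 = -8
S_1{}^2 = 2 * T^{12} = 2 * -5 = -10
Step 2: contract S_1{}^j with v_j.
S_1{}^1 * v_1 = -8 * 5 = -40
S_1{}^2 * v_2 = -10 * 4 = -40
Result = -40 + -40 = -80

-80


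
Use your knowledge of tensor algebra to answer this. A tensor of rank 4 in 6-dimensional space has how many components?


The number of components of a rank-r tensor in d dimensions is d^r.
Here d = 6 and r = 4.
6^4 = 1296

1296


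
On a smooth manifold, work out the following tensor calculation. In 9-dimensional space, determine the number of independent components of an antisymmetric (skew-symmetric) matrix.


An antisymmetric rank-2 tensor satisfies A_{ij} = -A_{ji}, so diagonal entries are zero.
The independent components are the upper-triangular entries: C(n, 2) = n(n-1)/2.
n = 9
C(9, 2) = 9 * 8 / 2 = 72 / 2 = 36

36


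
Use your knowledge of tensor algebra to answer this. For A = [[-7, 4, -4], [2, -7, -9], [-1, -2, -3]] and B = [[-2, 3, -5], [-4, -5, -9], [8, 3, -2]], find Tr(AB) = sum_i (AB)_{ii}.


Tr(AB) = sum_i (AB)_{ii} where (AB)_{ii} = sum_k A_{ik} B_{ki}.
(AB)_{11} = -7*-2 + 4*-4 + -4*8 = -34
(AB)_{22} = 2*3 + -7*-5 + -9*3 = 14
(AB)_{33} = -1*-5 + -2*-9 + -3*-2 = 29
Tr(AB) = -34 + 14 + 29 = 9

9


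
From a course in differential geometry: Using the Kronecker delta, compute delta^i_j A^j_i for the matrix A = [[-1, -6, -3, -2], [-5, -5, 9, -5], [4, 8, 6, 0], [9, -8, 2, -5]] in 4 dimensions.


The contraction (trace) of a rank-2 tensor is the sum of its diagonal elements.
Diagonal entries: A[1,1] = -1, A[2,2] = -5, A[3,3] = 6, A[4,4] = -5
Tr(A) = -1 + -5 + 6 + -5 = -5

-5


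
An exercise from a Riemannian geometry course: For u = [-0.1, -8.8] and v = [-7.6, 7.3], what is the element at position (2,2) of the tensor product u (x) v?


The outer product entry T_{ij} = u_i * v_j.
We need i=2, j=2.
u_2 = -8.8, v_2 = 7.3
T_{2,2} = -8.8 * 7.3 = -64.24

-64.24


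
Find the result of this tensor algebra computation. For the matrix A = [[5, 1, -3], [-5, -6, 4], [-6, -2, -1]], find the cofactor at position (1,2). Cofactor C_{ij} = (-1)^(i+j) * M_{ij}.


To find cofactor C_{12}, delete row 1 and column 2.
The resulting 2x2 submatrix is: [[-5, 4], [-6, -1]]
Minor M_{12} = -5*-1 - 4*-6
  = 5 - -24 = 29
Sign = (-1)^(1+2) = (-1)^3 = -1
Cofactor C_{12} = -1 * 29 = -29

-29


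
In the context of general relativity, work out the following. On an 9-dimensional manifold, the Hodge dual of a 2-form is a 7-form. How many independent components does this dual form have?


The Hodge dual of a p-form on an n-dimensional manifold is an (n-p)-form.
n = 9, p = 2, so dual degree = 9 - 2 = 7
The number of components is C(n, n-p) = C(9, 7) = 36

36


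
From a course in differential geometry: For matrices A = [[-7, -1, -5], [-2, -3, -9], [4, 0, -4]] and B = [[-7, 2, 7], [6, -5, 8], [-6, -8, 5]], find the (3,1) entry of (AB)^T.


(AB)^T_{ij} = (AB)_{ji} = sum_k A_{jk} B_{ki}.
For i=3, j=1 we need (AB)_{13}:
A_{11} * B_{13} = -7 * 7 = -49
A_{12} * B_{23} = -1 * 8 = -8
A_{13} * B_{33} = -5 * 5 = -25
Sum = -49 + -8 + -25 = -82

-82


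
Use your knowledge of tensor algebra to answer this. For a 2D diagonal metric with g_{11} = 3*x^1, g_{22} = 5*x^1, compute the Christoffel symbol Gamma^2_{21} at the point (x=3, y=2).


For a diagonal metric, Gamma^k_{ij} = (1/2) g^{kk} (dg_{ik}/dx_j + dg_{jk}/dx_i - dg_{ij}/dx_k).
The metric is diagonal, so g_{ab} = 0 for a != b.
At the given point: g_{11} = 9, g_{22} = 15
g^{22} = 1/15
dg_{22}/dx_1 = dg_{22}/dx_1 = 5
dg_{12}/dx_2 = 0 (off-diagonal)
dg_{21}/dx_2 = 0 (off-diagonal)
Numerator = 5 + 0 - 0 = 5
Gamma^2_{21} = 5 / (2 * 15) = 1/6

1/6


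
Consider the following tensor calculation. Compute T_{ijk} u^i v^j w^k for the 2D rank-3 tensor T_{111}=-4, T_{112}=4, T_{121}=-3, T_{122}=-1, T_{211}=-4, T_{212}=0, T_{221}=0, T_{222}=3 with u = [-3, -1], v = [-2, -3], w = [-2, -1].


S = sum over i,j,k of T_{ijk} u_i v_j w_k. Expanding all 8 terms:
T_{111}*u_1*v_1*w_1 = -4*-3*-2*-2 = 48  (running total: 48)
T_{112}*u_1*v_1*w_2 = 4*-3*-2*-1 = -24  (running total: 24)
T_{121}*u_1*v_2*w_1 = -3*-3*-3*-2 = 54  (running total: 78)
T_{122}*u_1*v_2*w_2 = -1*-3*-3*-1 = 9  (running total: 87)
T_{211}*u_2*v_1*w_1 = -4*-1*-2*-2 = 16  (running total: 103)
T_{212}*u_2*v_1*w_2 = 0*-1*-2*-1 = 0  (running total: 103)
T_{221}*u_2*v_2*w_1 = 0*-1*-3*-2 = 0  (running total: 103)
T_{222}*u_2*v_2*w_2 = 3*-1*-3*-1 = -9  (running total: 94)
S = 94

94


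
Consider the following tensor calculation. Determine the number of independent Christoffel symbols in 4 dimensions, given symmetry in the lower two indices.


Christoffel symbols Gamma^k_{ij} are symmetric in i,j, so there are d * d(d+1)/2 independent symbols.
d = 4
d(d+1)/2 = 4 * 5 / 2 = 10
Total = 4 * 10 = 40

40


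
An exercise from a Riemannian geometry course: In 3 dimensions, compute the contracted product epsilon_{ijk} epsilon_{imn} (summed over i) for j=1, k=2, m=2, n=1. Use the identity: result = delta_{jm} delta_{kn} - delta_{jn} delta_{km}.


Using the identity: epsilon_{ijk} epsilon_{imn} = delta_{jm} delta_{kn} - delta_{jn} delta_{km}.
delta_{12} = 0
delta_{21} = 0
delta_{11} = 1
delta_{22} = 1
Result = 0 * 0 - 1 * 1 = 0 - 1 = -1

-1


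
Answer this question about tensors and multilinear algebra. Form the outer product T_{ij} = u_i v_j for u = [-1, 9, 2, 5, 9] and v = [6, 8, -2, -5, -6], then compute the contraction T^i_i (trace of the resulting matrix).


The outer product gives T_{ij} = u_i v_j.
The trace (contraction) is Tr(T) = sum_i T_{ii} = sum_i u_i v_i.
Diagonal entries:
T_{11} = u_1 * v_1 = -1 * 6 = -6
T_{22} = u_2 * v_2 = 9 * 8 = 72
T_{33} = u_3 * v_3 = 2 * -2 = -4
T_{44} = u_4 * v_4 = 5 * -5 = -25
T_{55} = u_5 * v_5 = 9 * -6 = -54
Tr(T) = -6 + 72 + -4 + -25 + -54 = -17

-17


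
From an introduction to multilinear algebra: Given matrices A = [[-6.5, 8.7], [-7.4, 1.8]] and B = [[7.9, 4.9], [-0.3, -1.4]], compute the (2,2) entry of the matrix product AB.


(AB)_{ij} = sum_k A_{ik} B_{kj}.
For i=2, j=2:
A_{21} * B_{12} = -7.4 * 4.9 = -36.26
A_{22} * B_{22} = 1.8 * -1.4 = -2.52
Sum = -36.26 + -2.52 = -38.78

-38.78


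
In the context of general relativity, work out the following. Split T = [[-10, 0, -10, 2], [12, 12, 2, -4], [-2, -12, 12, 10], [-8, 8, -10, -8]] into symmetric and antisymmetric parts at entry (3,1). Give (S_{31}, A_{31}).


T_{31} = -2
T_{13} = -10
S_{31} = (-2 + -10)/2 = -12/2 = -6
A_{31} = (-2 - -10)/2 = 8/2 = 4
Check: S + A = -6 + 4 = -2 = T_{31}.

(-6, 4)


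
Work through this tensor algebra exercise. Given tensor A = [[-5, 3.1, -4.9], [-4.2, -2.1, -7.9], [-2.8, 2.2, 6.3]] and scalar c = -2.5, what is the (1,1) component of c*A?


Scalar multiplication: (cA)_{ij} = c * A_{ij}.
c = -2.5
A_{11} = -5
(cA)_{11} = -2.5 * -5 = 12.5

12.5


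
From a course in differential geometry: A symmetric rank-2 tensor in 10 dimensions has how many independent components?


A symmetric rank-2 tensor in d dimensions has d(d+1)/2 independent components.
d = 10
d(d+1)/2 = 10 * 11 / 2 = 110 / 2 = 55

55


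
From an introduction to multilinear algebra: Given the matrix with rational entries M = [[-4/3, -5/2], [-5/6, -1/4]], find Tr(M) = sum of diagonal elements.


The trace is the sum of diagonal entries.
Diagonal: M[1,1] = -4/3, M[2,2] = -1/4
Tr(M) = -4/3 + -1/4
Computing step by step:
After adding M[1,1]: -4/3
After adding M[2,2]: -19/12
Tr(M) = -19/12

-19/12


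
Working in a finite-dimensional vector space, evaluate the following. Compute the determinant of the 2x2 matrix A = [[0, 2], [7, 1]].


For a 2x2 matrix [[a, b], [c, d]], det = a*d - b*c.
a = 0, b = 2, c = 7, d = 1
a*d = 0 * 1 = 0
b*c = 2 * 7 = 14
det = 0 - 14 = -14

-14


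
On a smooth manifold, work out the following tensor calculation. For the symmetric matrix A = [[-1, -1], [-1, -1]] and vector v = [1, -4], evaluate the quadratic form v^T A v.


First compute Av:
(Av)_1 = -1*1 + -1*-4 = 3
(Av)_2 = -1*1 + -1*-4 = 3
Av = [3, 3]
Then v^T (Av) = 1*3 + -4*3
= 3 + -12 = -9

-9


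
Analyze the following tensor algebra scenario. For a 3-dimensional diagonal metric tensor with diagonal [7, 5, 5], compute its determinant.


For a diagonal metric, the determinant is the product of diagonal entries.
Diagonal entries: 7, 5, 5
det(g) = 7 * 5 * 5 = 175

175


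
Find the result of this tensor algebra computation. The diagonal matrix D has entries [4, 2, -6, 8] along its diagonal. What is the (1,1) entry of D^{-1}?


For a diagonal matrix, the inverse has entries (D^{-1})_{ii} = 1/d_{ii}.
The diagonal entries are: d_{11} = 4, d_{22} = 2, d_{33} = -6, d_{44} = 8
We need (D^{-1})_{11} = 1/d_{11} = 1/4 = 1/4

1/4


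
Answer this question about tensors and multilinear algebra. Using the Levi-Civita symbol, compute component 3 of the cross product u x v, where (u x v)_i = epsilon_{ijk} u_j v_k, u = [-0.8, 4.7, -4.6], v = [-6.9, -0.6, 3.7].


(u x v)_3 = sum_{j,k} epsilon_{3jk} u_j v_k. Only permutations of (1,2,3) contribute; the two non-zero terms are:
eps_{312} u_1 v_2 = 1 * -0.8 * -0.6 = 0.48
eps_{321} u_2 v_1 = -1 * 4.7 * -6.9 = 32.43
(u x v)_3 = 32.91

32.91


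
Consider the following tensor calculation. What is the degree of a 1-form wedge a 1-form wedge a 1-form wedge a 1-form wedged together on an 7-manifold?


The degree of a wedge product is the sum of the degrees of the individual forms.
Degrees: 1, 1, 1, 1
Total degree = 1 + 1 + 1 + 1 = 4

4


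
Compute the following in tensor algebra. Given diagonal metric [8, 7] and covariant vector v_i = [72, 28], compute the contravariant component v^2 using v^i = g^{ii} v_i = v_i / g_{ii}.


To raise an index with a diagonal metric: v^i = v_i / g_{ii}.
For index 2: v_2 = 28, g_{22} = 7
v^2 = 28 / 7 = 4

4


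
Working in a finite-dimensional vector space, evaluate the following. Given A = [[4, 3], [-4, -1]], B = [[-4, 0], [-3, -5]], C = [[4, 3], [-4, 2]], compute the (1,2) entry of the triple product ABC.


(ABC)_{12} = sum_m (AB)_{1m} C_{m2}. First compute row 1 of AB.
(AB)_{11} = 4*-4 + 3*-3 = -25
(AB)_{12} = 4*0 + 3*-5 = -15
Now contract with column 2 of C:
(AB)_{11} * C_{12} = -25 * 3 = -75
(AB)_{12} * C_{22} = -15 * 2 = -30
(ABC)_{12} = -75 + -30 = -105

-105


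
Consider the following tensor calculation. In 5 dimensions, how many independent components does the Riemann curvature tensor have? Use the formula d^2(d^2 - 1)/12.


The Riemann tensor in d dimensions has d^2(d^2 - 1)/12 independent components.
d = 5, so d^2 = 25
d^2 - 1 = 24
d^2(d^2 - 1) = 25 * 24 = 600
Divide by 12: 600 / 12 = 50

50


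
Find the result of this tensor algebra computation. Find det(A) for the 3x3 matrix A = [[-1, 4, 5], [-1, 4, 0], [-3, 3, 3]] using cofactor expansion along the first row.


Expanding along the first row, det(A) = a11*M_11 - a12*M_12 + a13*M_13, where M_1j is the (1,j) minor.
Minor M_11 = 4*3 - 0*3 = 12
Minor M_12 = -1*3 - 0*-3 = -3
Minor M_13 = -1*3 - 4*-3 = 9
det = -1*(12) - 4*(-3) + 5*(9)
    = -12 - -12 + 45
    = 45

45


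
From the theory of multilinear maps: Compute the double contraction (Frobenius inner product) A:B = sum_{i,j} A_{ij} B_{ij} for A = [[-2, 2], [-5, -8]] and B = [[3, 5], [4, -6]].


A:B = sum over all i,j of A_{ij} * B_{ij}.
Row 1: -2*3=-6, 2*5=10 => row sum = 4
Row 2: -5*4=-20, -8*-6=48 => row sum = 28
Total = 4 + 28 = 32

32


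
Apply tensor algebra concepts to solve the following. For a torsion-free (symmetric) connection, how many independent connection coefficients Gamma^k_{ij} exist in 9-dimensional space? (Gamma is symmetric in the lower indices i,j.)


Christoffel symbols Gamma^k_{ij} are symmetric in i,j, so there are d * d(d+1)/2 independent symbols.
d = 9
d(d+1)/2 = 9 * 10 / 2 = 45
Total = 9 * 45 = 405

405


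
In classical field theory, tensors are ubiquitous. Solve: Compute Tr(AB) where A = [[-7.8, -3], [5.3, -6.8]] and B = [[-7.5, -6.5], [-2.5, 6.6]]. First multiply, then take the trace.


Tr(AB) = sum_i (AB)_{ii} where (AB)_{ii} = sum_k A_{ik} B_{ki}.
(AB)_{11} = -7.8*-7.5 + -3*-2.5 = 66
(AB)_{22} = 5.3*-6.5 + -6.8*6.6 = -79.33
Tr(AB) = 66 + -79.33 = -13.33

-13.33


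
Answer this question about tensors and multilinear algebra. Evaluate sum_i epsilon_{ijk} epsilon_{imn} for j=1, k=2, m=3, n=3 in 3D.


Using the identity: epsilon_{ijk} epsilon_{imn} = delta_{jm} delta_{kn} - delta_{jn} delta_{km}.
delta_{13} = 0
delta_{23} = 0
delta_{13} = 0
delta_{23} = 0
Result = 0 * 0 - 0 * 0 = 0 - 0 = 0

0


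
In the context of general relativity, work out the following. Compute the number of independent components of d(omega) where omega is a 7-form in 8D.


The exterior derivative of a p-form is a (p+1)-form.
Its number of independent components is C(n, p+1).
n = 8, p+1 = 8
C(8, 8) = 1

1


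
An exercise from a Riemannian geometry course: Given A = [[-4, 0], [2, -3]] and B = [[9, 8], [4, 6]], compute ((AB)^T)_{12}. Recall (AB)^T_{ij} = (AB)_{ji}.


(AB)^T_{ij} = (AB)_{ji} = sum_k A_{jk} B_{ki}.
For i=1, j=2 we need (AB)_{21}:
A_{21} * B_{11} = 2 * 9 = 18
A_{22} * B_{21} = -3 * 4 = -12
Sum = 18 + -12 = 6

6


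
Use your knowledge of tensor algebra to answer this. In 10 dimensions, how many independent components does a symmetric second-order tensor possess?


A symmetric rank-2 tensor in d dimensions has d(d+1)/2 independent components.
d = 10
d(d+1)/2 = 10 * 11 / 2 = 110 / 2 = 55

55


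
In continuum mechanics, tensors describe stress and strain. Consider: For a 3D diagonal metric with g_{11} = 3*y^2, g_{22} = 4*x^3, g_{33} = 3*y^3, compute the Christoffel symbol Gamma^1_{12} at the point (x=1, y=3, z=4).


For a diagonal metric, Gamma^k_{ij} = (1/2) g^{kk} (dg_{ik}/dx_j + dg_{jk}/dx_i - dg_{ij}/dx_k).
The metric is diagonal, so g_{ab} = 0 for a != b.
At the given point: g_{11} = 27, g_{22} = 4, g_{33} = 81
g^{11} = 1/27
dg_{11}/dx_2 = dg_{11}/dx_2 = 18
dg_{21}/dx_1 = 0 (off-diagonal)
dg_{12}/dx_1 = 0 (off-diagonal)
Numerator = 18 + 0 - 0 = 18
Gamma^1_{12} = 18 / (2 * 27) = 1/3

1/3


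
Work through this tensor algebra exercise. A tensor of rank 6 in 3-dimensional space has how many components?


The number of components of a rank-r tensor in d dimensions is d^r.
Here d = 3 and r = 6.
3^6 = 729

729


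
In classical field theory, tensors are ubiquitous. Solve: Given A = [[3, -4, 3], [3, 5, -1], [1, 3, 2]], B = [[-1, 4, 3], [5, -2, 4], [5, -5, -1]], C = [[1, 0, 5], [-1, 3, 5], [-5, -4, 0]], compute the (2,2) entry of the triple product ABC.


(ABC)_{22} = sum_m (AB)_{2m} C_{m2}. First compute row 2 of AB.
(AB)_{21} = 3*-1 + 5*5 + -1*5 = 17
(AB)_{22} = 3*4 + 5*-2 + -1*-5 = 7
(AB)_{23} = 3*3 + 5*4 + -1*-1 = 30
Now contract with column 2 of C:
(AB)_{21} * C_{12} = 17 * 0 = 0
(AB)_{22} * C_{22} = 7 * 3 = 21
(AB)_{23} * C_{32} = 30 * -4 = -120
(ABC)_{22} = 0 + 21 + -120 = -99

-99


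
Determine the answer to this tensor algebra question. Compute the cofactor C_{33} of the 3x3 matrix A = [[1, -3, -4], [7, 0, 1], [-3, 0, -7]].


To find cofactor C_{33}, delete row 3 and column 3.
The resulting 2x2 submatrix is: [[1, -3], [7, 0]]
Minor M_{33} = 1*0 - -3*7
  = 0 - -21 = 21
Sign = (-1)^(3+3) = (-1)^6 = 1
Cofactor C_{33} = 1 * 21 = 21

21


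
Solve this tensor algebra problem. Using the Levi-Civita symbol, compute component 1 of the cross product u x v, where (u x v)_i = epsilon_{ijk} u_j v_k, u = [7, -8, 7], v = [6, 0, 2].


(u x v)_1 = sum_{j,k} epsilon_{1jk} u_j v_k. Only permutations of (1,2,3) contribute; the two non-zero terms are:
eps_{123} u_2 v_3 = 1 * -8 * 2 = -16
eps_{132} u_3 v_2 = -1 * 7 * 0 = 0
(u x v)_1 = -16

-16


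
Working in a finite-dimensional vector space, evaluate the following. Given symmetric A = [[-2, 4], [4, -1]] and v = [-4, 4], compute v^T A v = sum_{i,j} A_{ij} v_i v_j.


First compute Av:
(Av)_1 = -2*-4 + 4*4 = 24
(Av)_2 = 4*-4 + -1*4 = -20
Av = [24, -20]
Then v^T (Av) = -4*24 + 4*-20
= -96 + -80 = -176

-176


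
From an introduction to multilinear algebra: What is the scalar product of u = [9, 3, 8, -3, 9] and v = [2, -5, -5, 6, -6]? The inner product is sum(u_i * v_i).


The inner product u . v = sum of u_i * v_i.
Term-by-term: 9 * 2, 3 * -5, 8 * -5, -3 * 6, 9 * -6
Products: 18, -15, -40, -18, -54
Sum = 18 + -15 + -40 + -18 + -54 = -109

-109


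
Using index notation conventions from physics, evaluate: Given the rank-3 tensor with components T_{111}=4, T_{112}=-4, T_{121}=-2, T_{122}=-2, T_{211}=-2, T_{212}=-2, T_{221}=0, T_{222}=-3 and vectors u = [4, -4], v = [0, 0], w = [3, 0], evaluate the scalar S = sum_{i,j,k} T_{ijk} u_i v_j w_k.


S = sum over i,j,k of T_{ijk} u_i v_j w_k. Expanding all 8 terms:
T_{111}*u_1*v_1*w_1 = 4*4*0*3 = 0  (running total: 0)
T_{112}*u_1*v_1*w_2 = -4*4*0*0 = 0  (running total: 0)
T_{121}*u_1*v_2*w_1 = -2*4*0*3 = 0  (running total: 0)
T_{122}*u_1*v_2*w_2 = -2*4*0*0 = 0  (running total: 0)
T_{211}*u_2*v_1*w_1 = -2*-4*0*3 = 0  (running total: 0)
T_{212}*u_2*v_1*w_2 = -2*-4*0*0 = 0  (running total: 0)
T_{221}*u_2*v_2*w_1 = 0*-4*0*3 = 0  (running total: 0)
T_{222}*u_2*v_2*w_2 = -3*-4*0*0 = 0  (running total: 0)
S = 0

0


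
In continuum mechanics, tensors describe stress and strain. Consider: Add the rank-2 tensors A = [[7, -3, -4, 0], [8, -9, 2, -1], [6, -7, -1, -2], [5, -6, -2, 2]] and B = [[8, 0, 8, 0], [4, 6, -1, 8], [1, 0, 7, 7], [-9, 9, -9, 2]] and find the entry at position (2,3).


Tensor addition is component-wise: (A + B)_{ij} = A_{ij} + B_{ij}.
A_{23} = 2
B_{23} = -1
(A + B)_{23} = 2 + -1 = 1

1


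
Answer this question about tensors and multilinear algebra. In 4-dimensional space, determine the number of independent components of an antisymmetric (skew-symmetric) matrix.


An antisymmetric rank-2 tensor satisfies A_{ij} = -A_{ji}, so diagonal entries are zero.
The independent components are the upper-triangular entries: C(n, 2) = n(n-1)/2.
n = 4
C(4, 2) = 4 * 3 / 2 = 12 / 2 = 6

6


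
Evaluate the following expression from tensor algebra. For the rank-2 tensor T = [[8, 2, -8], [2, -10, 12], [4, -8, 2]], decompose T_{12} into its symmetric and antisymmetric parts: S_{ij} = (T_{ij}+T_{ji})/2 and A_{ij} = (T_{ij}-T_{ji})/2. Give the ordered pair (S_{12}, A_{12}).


T_{12} = 2
T_{21} = 2
S_{12} = (2 + 2)/2 = 4/2 = 2
A_{12} = (2 - 2)/2 = 0/2 = 0
Check: S + A = 2 + 0 = 2 = T_{12}.

(2, 0)


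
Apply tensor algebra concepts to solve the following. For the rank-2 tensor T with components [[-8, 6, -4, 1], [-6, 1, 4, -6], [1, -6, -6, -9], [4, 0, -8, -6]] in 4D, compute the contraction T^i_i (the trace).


The contraction (trace) of a rank-2 tensor is the sum of its diagonal elements.
Diagonal entries: A[1,1] = -8, A[2,2] = 1, A[3,3] = -6, A[4,4] = -6
Tr(A) = -8 + 1 + -6 + -6 = -19

-19


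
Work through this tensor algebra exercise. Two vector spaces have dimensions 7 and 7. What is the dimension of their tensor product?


The dimension of a tensor product is the product of dimensions.
dim(V) = 7, dim(W) = 7
dim(V (x) W) = 7 * 7 = 49

49


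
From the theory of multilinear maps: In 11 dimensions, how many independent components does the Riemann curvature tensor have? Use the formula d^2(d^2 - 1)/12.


The Riemann tensor in d dimensions has d^2(d^2 - 1)/12 independent components.
d = 11, so d^2 = 121
d^2 - 1 = 120
d^2(d^2 - 1) = 121 * 120 = 14520
Divide by 12: 14520 / 12 = 1210

1210


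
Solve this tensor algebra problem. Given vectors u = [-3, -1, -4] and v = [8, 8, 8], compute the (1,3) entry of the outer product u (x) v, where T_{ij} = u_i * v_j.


The outer product entry T_{ij} = u_i * v_j.
We need i=1, j=3.
u_1 = -3, v_3 = 8
T_{1,3} = -3 * 8 = -24

-24


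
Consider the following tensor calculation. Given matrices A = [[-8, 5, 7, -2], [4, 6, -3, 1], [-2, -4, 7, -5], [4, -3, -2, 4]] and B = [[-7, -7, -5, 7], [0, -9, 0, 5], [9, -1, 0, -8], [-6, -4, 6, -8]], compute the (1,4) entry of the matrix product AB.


(AB)_{ij} = sum_k A_{ik} B_{kj}.
For i=1, j=4:
A_{11} * B_{14} = -8 * 7 = -56
A_{12} * B_{24} = 5 * 5 = 25
A_{13} * B_{34} = 7 * -8 = -56
A_{14} * B_{44} = -2 * -8 = 16
Sum = -56 + 25 + -56 + 16 = -71

-71


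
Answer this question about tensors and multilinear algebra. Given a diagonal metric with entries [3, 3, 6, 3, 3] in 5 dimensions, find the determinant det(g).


For a diagonal metric, the determinant is the product of diagonal entries.
Diagonal entries: 3, 3, 6, 3, 3
det(g) = 3 * 3 * 6 * 3 * 3 = 486

486


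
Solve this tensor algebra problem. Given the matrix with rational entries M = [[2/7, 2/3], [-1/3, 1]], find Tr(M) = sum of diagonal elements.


The trace is the sum of diagonal entries.
Diagonal: M[1,1] = 2/7, M[2,2] = 1
Tr(M) = 2/7 + 1
Computing step by step:
After adding M[1,1]: 2/7
After adding M[2,2]: 9/7
Tr(M) = 9/7

9/7


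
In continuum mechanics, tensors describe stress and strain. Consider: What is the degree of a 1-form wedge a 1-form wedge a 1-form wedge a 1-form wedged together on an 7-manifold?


The degree of a wedge product is the sum of the degrees of the individual forms.
Degrees: 1, 1, 1, 1
Total degree = 1 + 1 + 1 + 1 = 4

4


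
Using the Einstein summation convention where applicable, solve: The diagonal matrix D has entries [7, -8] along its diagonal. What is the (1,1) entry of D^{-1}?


For a diagonal matrix, the inverse has entries (D^{-1})_{ii} = 1/d_{ii}.
The diagonal entries are: d_{11} = 7, d_{22} = -8
We need (D^{-1})_{11} = 1/d_{11} = 1/7 = 1/7

1/7


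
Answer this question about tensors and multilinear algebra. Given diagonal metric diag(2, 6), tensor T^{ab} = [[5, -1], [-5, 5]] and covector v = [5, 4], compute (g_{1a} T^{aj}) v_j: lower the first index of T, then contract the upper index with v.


Step 1: lower the first index. For a diagonal metric, g_{ia} T^{aj} = g_{ii} T^{ij} (no sum on i).
g_{11} = 2
S_1{}^1 = 2 * T^{11} = 2 * 5 = 10
S_1{}^2 = 2 * T^{12} = 2 * -1 = -2
Step 2: contract S_1{}^j with v_j.
S_1{}^1 * v_1 = 10 * 5 = 50
S_1{}^2 * v_2 = -2 * 4 = -8
Result = 50 + -8 = 42

42


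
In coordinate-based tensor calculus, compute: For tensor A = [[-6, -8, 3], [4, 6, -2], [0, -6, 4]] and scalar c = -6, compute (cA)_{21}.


Scalar multiplication: (cA)_{ij} = c * A_{ij}.
c = -6
A_{21} = 4
(cA)_{21} = -6 * 4 = -24

-24


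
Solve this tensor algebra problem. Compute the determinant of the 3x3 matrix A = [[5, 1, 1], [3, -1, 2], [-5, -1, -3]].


Expanding along the first row, det(A) = a11*M_11 - a12*M_12 + a13*M_13, where M_1j is the (1,j) minor.
Minor M_11 = -1*-3 - 2*-1 = 5
Minor M_12 = 3*-3 - 2*-5 = 1
Minor M_13 = 3*-1 - -1*-5 = -8
det = 5*(5) - 1*(1) + 1*(-8)
    = 25 - 1 + -8
    = 16

16


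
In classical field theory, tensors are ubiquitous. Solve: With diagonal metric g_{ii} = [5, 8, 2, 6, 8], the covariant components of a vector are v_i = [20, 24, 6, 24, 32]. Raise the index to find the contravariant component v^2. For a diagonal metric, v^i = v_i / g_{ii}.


To raise an index with a diagonal metric: v^i = v_i / g_{ii}.
For index 2: v_2 = 24, g_{22} = 8
v^2 = 24 / 8 = 3

3


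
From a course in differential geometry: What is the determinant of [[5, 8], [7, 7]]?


For a 2x2 matrix [[a, b], [c, d]], det = a*d - b*c.
a = 5, b = 8, c = 7, d = 7
a*d = 5 * 7 = 35
b*c = 8 * 7 = 56
det = 35 - 56 = -21

-21


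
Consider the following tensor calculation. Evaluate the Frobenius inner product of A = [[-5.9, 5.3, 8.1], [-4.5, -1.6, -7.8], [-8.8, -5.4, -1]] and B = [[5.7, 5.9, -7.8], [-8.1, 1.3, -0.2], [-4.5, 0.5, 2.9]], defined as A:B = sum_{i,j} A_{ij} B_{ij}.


A:B = sum over all i,j of A_{ij} * B_{ij}.
Row 1: -5.9*5.7=-33.63, 5.3*5.9=31.27, 8.1*-7.8=-63.18 => row sum = -65.54
Row 2: -4.5*-8.1=36.45, -1.6*1.3=-2.08, -7.8*-0.2=1.56 => row sum = 35.93
Row 3: -8.8*-4.5=39.6, -5.4*0.5=-2.7, -1*2.9=-2.9 => row sum = 34
Total = -65.54 + 35.93 + 34 = 4.39

4.39


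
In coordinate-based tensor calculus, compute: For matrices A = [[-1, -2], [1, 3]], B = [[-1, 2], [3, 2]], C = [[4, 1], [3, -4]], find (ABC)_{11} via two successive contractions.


(ABC)_{11} = sum_m (AB)_{1m} C_{m1}. First compute row 1 of AB.
(AB)_{11} = -1*-1 + -2*3 = -5
(AB)_{12} = -1*2 + -2*2 = -6
Now contract with column 1 of C:
(AB)_{11} * C_{11} = -5 * 4 = -20
(AB)_{12} * C_{21} = -6 * 3 = -18
(ABC)_{11} = -20 + -18 = -38

-38


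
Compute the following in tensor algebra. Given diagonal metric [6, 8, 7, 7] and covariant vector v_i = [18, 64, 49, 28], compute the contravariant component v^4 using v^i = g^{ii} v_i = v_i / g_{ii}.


To raise an index with a diagonal metric: v^i = v_i / g_{ii}.
For index 4: v_4 = 28, g_{44} = 7
v^4 = 28 / 7 = 4

4


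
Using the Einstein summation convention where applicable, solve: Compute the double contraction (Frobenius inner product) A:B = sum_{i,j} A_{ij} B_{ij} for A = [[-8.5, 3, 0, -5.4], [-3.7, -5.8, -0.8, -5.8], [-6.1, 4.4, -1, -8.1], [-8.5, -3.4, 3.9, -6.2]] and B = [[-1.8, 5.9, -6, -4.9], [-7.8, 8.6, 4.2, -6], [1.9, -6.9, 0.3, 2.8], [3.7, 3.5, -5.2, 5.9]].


A:B = sum over all i,j of A_{ij} * B_{ij}.
Row 1: -8.5*-1.8=15.3, 3*5.9=17.7, 0*-6=0, -5.4*-4.9=26.46 => row sum = 59.46
Row 2: -3.7*-7.8=28.86, -5.8*8.6=-49.88, -0.8*4.2=-3.36, -5.8*-6=34.8 => row sum = 10.42
Row 3: -6.1*1.9=-11.59, 4.4*-6.9=-30.36, -1*0.3=-0.3, -8.1*2.8=-22.68 => row sum = -64.93
Row 4: -8.5*3.7=-31.45, -3.4*3.5=-11.9, 3.9*-5.2=-20.28, -6.2*5.9=-36.58 => row sum = -100.21
Total = 59.46 + 10.42 + -64.93 + -100.21 = -95.26

-95.26


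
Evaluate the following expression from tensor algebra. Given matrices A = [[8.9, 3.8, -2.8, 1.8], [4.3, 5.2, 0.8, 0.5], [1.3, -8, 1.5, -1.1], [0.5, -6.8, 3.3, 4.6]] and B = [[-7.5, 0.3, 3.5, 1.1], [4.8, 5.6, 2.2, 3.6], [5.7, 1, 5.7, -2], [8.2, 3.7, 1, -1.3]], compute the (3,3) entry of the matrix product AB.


(AB)_{ij} = sum_k A_{ik} B_{kj}.
For i=3, j=3:
A_{31} * B_{13} = 1.3 * 3.5 = 4.55
A_{32} * B_{23} = -8 * 2.2 = -17.6
A_{33} * B_{33} = 1.5 * 5.7 = 8.55
A_{34} * B_{43} = -1.1 * 1 = -1.1
Sum = 4.55 + -17.6 + 8.55 + -1.1 = -5.6

-5.6


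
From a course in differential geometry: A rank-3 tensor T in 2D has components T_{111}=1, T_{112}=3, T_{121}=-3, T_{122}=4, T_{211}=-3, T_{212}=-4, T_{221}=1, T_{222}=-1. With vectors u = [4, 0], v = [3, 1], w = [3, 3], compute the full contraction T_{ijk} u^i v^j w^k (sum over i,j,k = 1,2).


S = sum over i,j,k of T_{ijk} u_i v_j w_k. Expanding all 8 terms:
T_{111}*u_1*v_1*w_1 = 1*4*3*3 = 36  (running total: 36)
T_{112}*u_1*v_1*w_2 = 3*4*3*3 = 108  (running total: 144)
T_{121}*u_1*v_2*w_1 = -3*4*1*3 = -36  (running total: 108)
T_{122}*u_1*v_2*w_2 = 4*4*1*3 = 48  (running total: 156)
T_{211}*u_2*v_1*w_1 = -3*0*3*3 = 0  (running total: 156)
T_{212}*u_2*v_1*w_2 = -4*0*3*3 = 0  (running total: 156)
T_{221}*u_2*v_2*w_1 = 1*0*1*3 = 0  (running total: 156)
T_{222}*u_2*v_2*w_2 = -1*0*1*3 = 0  (running total: 156)
S = 156

156


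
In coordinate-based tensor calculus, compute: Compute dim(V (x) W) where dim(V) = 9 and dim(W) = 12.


The dimension of a tensor product is the product of dimensions.
dim(V) = 9, dim(W) = 12
dim(V (x) W) = 9 * 12 = 108

108


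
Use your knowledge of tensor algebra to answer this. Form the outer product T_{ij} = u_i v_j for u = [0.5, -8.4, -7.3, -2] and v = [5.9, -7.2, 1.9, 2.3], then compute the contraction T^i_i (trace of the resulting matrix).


The outer product gives T_{ij} = u_i v_j.
The trace (contraction) is Tr(T) = sum_i T_{ii} = sum_i u_i v_i.
Diagonal entries:
T_{11} = u_1 * v_1 = 0.5 * 5.9 = 2.95
T_{22} = u_2 * v_2 = -8.4 * -7.2 = 60.48
T_{33} = u_3 * v_3 = -7.3 * 1.9 = -13.87
T_{44} = u_4 * v_4 = -2 * 2.3 = -4.6
Tr(T) = 2.95 + 60.48 + -13.87 + -4.6 = 44.96

44.96


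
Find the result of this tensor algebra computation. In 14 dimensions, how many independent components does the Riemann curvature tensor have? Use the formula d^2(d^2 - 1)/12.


The Riemann tensor in d dimensions has d^2(d^2 - 1)/12 independent components.
d = 14, so d^2 = 196
d^2 - 1 = 195
d^2(d^2 - 1) = 196 * 195 = 38220
Divide by 12: 38220 / 12 = 3185

3185


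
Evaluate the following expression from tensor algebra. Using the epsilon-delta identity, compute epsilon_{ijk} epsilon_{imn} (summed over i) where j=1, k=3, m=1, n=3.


Using the identity: epsilon_{ijk} epsilon_{imn} = delta_{jm} delta_{kn} - delta_{jn} delta_{km}.
delta_{11} = 1
delta_{33} = 1
delta_{13} = 0
delta_{31} = 0
Result = 1 * 1 - 0 * 0 = 1 - 0 = 1

1


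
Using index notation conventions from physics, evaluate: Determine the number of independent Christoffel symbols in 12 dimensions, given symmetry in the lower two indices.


Christoffel symbols Gamma^k_{ij} are symmetric in i,j, so there are d * d(d+1)/2 independent symbols.
d = 12
d(d+1)/2 = 12 * 13 / 2 = 78
Total = 12 * 78 = 936

936


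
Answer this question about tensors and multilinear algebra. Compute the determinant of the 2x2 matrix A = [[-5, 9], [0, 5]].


For a 2x2 matrix [[a, b], [c, d]], det = a*d - b*c.
a = -5, b = 9, c = 0, d = 5
a*d = -5 * 5 = -25
b*c = 9 * 0 = 0
det = -25 - 0 = -25

-25


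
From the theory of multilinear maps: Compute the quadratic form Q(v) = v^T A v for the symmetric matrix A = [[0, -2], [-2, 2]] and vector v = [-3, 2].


First compute Av:
(Av)_1 = 0*-3 + -2*2 = -4
(Av)_2 = -2*-3 + 2*2 = 10
Av = [-4, 10]
Then v^T (Av) = -3*-4 + 2*10
= 12 + 20 = 32

32


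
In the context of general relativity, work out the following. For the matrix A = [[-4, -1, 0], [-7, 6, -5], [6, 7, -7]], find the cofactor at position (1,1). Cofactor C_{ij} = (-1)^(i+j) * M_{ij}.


To find cofactor C_{11}, delete row 1 and column 1.
The resulting 2x2 submatrix is: [[6, -5], [7, -7]]
Minor M_{11} = 6*-7 - -5*7
  = -42 - -35 = -7
Sign = (-1)^(1+1) = (-1)^2 = 1
Cofactor C_{11} = 1 * -7 = -7

-7


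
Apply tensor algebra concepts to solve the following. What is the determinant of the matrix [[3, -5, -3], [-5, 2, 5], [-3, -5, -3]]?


Expanding along the first row, det(A) = a11*M_11 - a12*M_12 + a13*M_13, where M_1j is the (1,j) minor.
Minor M_11 = 2*-3 - 5*-5 = 19
Minor M_12 = -5*-3 - 5*-3 = 30
Minor M_13 = -5*-5 - 2*-3 = 31
det = 3*(19) - -5*(30) + -3*(31)
    = 57 - -150 + -93
    = 114

114


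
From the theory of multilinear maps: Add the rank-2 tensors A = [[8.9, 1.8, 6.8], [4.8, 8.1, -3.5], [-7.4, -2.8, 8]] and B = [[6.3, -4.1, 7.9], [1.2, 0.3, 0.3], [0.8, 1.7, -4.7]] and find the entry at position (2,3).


Tensor addition is component-wise: (A + B)_{ij} = A_{ij} + B_{ij}.
A_{23} = -3.5
B_{23} = 0.3
(A + B)_{23} = -3.5 + 0.3 = -3.2

-3.2


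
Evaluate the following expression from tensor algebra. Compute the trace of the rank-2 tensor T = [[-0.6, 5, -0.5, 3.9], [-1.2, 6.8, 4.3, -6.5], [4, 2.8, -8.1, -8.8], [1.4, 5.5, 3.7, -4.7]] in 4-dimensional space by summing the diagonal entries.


The contraction (trace) of a rank-2 tensor is the sum of its diagonal elements.
Diagonal entries: A[1,1] = -0.6, A[2,2] = 6.8, A[3,3] = -8.1, A[4,4] = -4.7
Tr(A) = -0.6 + 6.8 + -8.1 + -4.7 = -6.6

-6.6


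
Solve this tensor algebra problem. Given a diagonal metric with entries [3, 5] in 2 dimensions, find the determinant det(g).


For a diagonal metric, the determinant is the product of diagonal entries.
Diagonal entries: 3, 5
det(g) = 3 * 5 = 15

15


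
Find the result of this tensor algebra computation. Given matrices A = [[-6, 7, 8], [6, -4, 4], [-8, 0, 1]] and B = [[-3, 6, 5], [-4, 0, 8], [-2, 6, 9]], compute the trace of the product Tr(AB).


Tr(AB) = sum_i (AB)_{ii} where (AB)_{ii} = sum_k A_{ik} B_{ki}.
(AB)_{11} = -6*-3 + 7*-4 + 8*-2 = -26
(AB)_{22} = 6*6 + -4*0 + 4*6 = 60
(AB)_{33} = -8*5 + 0*8 + 1*9 = -31
Tr(AB) = -26 + 60 + -31 = 3

3


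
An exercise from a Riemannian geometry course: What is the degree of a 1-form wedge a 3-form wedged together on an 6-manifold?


The degree of a wedge product is the sum of the degrees of the individual forms.
Degrees: 1, 3
Total degree = 1 + 3 = 4

4


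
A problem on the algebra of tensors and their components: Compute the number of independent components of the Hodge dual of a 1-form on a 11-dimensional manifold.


The Hodge dual of a p-form on an n-dimensional manifold is an (n-p)-form.
n = 11, p = 1, so dual degree = 11 - 1 = 10
The number of components is C(n, n-p) = C(11, 10) = 11

11


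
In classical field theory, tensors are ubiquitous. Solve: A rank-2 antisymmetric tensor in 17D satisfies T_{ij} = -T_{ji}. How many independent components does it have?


An antisymmetric rank-2 tensor satisfies A_{ij} = -A_{ji}, so diagonal entries are zero.
The independent components are the upper-triangular entries: C(n, 2) = n(n-1)/2.
n = 17
C(17, 2) = 17 * 16 / 2 = 272 / 2 = 136

136


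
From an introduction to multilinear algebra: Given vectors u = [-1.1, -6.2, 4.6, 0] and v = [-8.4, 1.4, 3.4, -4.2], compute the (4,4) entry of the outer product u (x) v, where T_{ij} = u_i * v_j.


The outer product entry T_{ij} = u_i * v_j.
We need i=4, j=4.
u_4 = 0, v_4 = -4.2
T_{4,4} = 0 * -4.2 = 0

0


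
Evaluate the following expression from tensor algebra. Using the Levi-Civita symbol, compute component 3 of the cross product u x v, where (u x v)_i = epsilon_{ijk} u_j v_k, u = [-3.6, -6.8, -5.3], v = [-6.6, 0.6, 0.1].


(u x v)_3 = sum_{j,k} epsilon_{3jk} u_j v_k. Only permutations of (1,2,3) contribute; the two non-zero terms are:
eps_{312} u_1 v_2 = 1 * -3.6 * 0.6 = -2.16
eps_{321} u_2 v_1 = -1 * -6.8 * -6.6 = -44.88
(u x v)_3 = -47.04

-47.04


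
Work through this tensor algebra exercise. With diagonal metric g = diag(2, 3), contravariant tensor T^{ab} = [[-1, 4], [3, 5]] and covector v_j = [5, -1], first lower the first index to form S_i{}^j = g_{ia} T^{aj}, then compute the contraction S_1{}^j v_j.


Step 1: lower the first index. For a diagonal metric, g_{ia} T^{aj} = g_{ii} T^{ij} (no sum on i).
g_{11} = 2
S_1{}^1 = 2 * T^{11} = 2 * -1 = -2
S_1{}^2 = 2 * T^{12} = 2 * 4 = 8
Step 2: contract S_1{}^j with v_j.
S_1{}^1 * v_1 = -2 * 5 = -10
S_1{}^2 * v_2 = 8 * -1 = -8
Result = -10 + -8 = -18

-18


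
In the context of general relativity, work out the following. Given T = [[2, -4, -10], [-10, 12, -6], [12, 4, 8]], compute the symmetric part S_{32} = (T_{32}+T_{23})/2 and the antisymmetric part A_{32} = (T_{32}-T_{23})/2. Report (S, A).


T_{32} = 4
T_{23} = -6
S_{32} = (4 + -6)/2 = -2/2 = -1
A_{32} = (4 - -6)/2 = 10/2 = 5
Check: S + A = -1 + 5 = 4 = T_{32}.

(-1, 5)


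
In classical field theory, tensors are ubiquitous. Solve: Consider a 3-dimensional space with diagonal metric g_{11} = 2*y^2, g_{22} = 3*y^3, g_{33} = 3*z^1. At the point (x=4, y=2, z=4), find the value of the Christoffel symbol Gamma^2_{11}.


For a diagonal metric, Gamma^k_{ij} = (1/2) g^{kk} (dg_{ik}/dx_j + dg_{jk}/dx_i - dg_{ij}/dx_k).
The metric is diagonal, so g_{ab} = 0 for a != b.
At the given point: g_{11} = 8, g_{22} = 24, g_{33} = 12
g^{22} = 1/24
dg_{12}/dx_1 = 0 (off-diagonal)
dg_{12}/dx_1 = 0 (off-diagonal)
dg_{11}/dx_2 = dg_{11}/dx_2 = 8
Numerator = 0 + 0 - 8 = -8
Gamma^2_{11} = -8 / (2 * 24) = -1/6

-1/6


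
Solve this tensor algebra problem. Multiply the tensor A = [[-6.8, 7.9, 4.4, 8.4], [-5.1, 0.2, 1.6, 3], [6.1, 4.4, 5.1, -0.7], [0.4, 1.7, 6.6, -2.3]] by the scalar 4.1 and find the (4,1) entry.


Scalar multiplication: (cA)_{ij} = c * A_{ij}.
c = 4.1
A_{41} = 0.4
(cA)_{41} = 4.1 * 0.4 = 1.64

1.64


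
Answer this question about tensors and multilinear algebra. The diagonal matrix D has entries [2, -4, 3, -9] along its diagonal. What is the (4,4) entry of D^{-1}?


For a diagonal matrix, the inverse has entries (D^{-1})_{ii} = 1/d_{ii}.
The diagonal entries are: d_{11} = 2, d_{22} = -4, d_{33} = 3, d_{44} = -9
We need (D^{-1})_{44} = 1/d_{44} = 1/-9 = -1/9

-1/9


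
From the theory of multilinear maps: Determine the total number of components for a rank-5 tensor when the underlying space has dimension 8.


The number of components of a rank-r tensor in d dimensions is d^r.
Here d = 8 and r = 5.
8^5 = 32768

32768


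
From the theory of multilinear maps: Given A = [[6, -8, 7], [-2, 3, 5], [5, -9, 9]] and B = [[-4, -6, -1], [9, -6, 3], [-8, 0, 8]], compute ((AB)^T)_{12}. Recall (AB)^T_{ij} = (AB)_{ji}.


(AB)^T_{ij} = (AB)_{ji} = sum_k A_{jk} B_{ki}.
For i=1, j=2 we need (AB)_{21}:
A_{21} * B_{11} = -2 * -4 = 8
A_{22} * B_{21} = 3 * 9 = 27
A_{23} * B_{31} = 5 * -8 = -40
Sum = 8 + 27 + -40 = -5

-5


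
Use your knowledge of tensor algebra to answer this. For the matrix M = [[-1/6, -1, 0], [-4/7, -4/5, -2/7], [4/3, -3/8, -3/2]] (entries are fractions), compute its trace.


The trace is the sum of diagonal entries.
Diagonal: M[1,1] = -1/6, M[2,2] = -4/5, M[3,3] = -3/2
Tr(M) = -1/6 + -4/5 + -3/2
Computing step by step:
After adding M[1,1]: -1/6
After adding M[2,2]: -29/30
After adding M[3,3]: -37/15
Tr(M) = -37/15

-37/15


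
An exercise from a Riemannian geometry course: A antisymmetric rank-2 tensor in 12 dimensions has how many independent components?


A antisymmetric rank-2 tensor in d dimensions has d(d-1)/2 independent components.
d = 12
d(d-1)/2 = 12 * 11 / 2 = 132 / 2 = 66

66


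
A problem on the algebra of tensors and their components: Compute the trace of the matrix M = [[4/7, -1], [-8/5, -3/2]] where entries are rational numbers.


The trace is the sum of diagonal entries.
Diagonal: M[1,1] = 4/7, M[2,2] = -3/2
Tr(M) = 4/7 + -3/2
Computing step by step:
After adding M[1,1]: 4/7
After adding M[2,2]: -13/14
Tr(M) = -13/14

-13/14


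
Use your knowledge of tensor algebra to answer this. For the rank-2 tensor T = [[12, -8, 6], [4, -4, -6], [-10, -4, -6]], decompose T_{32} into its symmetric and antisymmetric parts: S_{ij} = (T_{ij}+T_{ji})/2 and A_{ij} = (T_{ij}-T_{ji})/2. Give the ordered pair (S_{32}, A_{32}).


T_{32} = -4
T_{23} = -6
S_{32} = (-4 + -6)/2 = -10/2 = -5
A_{32} = (-4 - -6)/2 = 2/2 = 1
Check: S + A = -5 + 1 = -4 = T_{32}.

(-5, 1)


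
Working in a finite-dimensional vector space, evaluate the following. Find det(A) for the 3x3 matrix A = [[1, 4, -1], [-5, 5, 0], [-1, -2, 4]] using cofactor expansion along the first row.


Expanding along the first row, det(A) = a11*M_11 - a12*M_12 + a13*M_13, where M_1j is the (1,j) minor.
Minor M_11 = 5*4 - 0*-2 = 20
Minor M_12 = -5*4 - 0*-1 = -20
Minor M_13 = -5*-2 - 5*-1 = 15
det = 1*(20) - 4*(-20) + -1*(15)
    = 20 - -80 + -15
    = 85

85


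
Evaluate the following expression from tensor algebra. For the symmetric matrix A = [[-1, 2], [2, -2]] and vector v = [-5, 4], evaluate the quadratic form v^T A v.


First compute Av:
(Av)_1 = -1*-5 + 2*4 = 13
(Av)_2 = 2*-5 + -2*4 = -18
Av = [13, -18]
Then v^T (Av) = -5*13 + 4*-18
= -65 + -72 = -137

-137


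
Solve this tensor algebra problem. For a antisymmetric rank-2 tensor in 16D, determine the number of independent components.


A antisymmetric rank-2 tensor in d dimensions has d(d-1)/2 independent components.
d = 16
d(d-1)/2 = 16 * 15 / 2 = 240 / 2 = 120

120


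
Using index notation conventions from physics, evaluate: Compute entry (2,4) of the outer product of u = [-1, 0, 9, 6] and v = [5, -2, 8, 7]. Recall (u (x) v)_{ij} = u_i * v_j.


The outer product entry T_{ij} = u_i * v_j.
We need i=2, j=4.
u_2 = 0, v_4 = 7
T_{2,4} = 0 * 7 = 0

0


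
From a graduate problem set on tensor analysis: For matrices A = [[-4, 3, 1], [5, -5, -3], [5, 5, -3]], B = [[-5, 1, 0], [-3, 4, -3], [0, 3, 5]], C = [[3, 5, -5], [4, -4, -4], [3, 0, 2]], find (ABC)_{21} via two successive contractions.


(ABC)_{21} = sum_m (AB)_{2m} C_{m1}. First compute row 2 of AB.
(AB)_{21} = 5*-5 + -5*-3 + -3*0 = -10
(AB)_{22} = 5*1 + -5*4 + -3*3 = -24
(AB)_{23} = 5*0 + -5*-3 + -3*5 = 0
Now contract with column 1 of C:
(AB)_{21} * C_{11} = -10 * 3 = -30
(AB)_{22} * C_{21} = -24 * 4 = -96
(AB)_{23} * C_{31} = 0 * 3 = 0
(ABC)_{21} = -30 + -96 + 0 = -126

-126
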